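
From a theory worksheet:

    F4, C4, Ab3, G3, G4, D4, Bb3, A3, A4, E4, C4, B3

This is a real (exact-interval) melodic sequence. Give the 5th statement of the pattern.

C#5 G#4 E4 D#4

Taking 4-note groups, the heads are F4, G4, A4: the pattern moves up a 2nd.
Continuing the starts: B4 → C#5.
So cell 5 is C#5 G#4 E4 D#4.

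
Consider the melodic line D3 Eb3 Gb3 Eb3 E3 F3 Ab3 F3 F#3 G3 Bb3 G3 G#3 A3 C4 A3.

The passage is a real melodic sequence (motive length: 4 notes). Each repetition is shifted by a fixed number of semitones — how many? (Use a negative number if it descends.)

Unit = 4 notes; the statements start on D3, E3, F#3, G#3, moving up a 2nd each time.
Counting half-steps from D3 to E3: 2.

2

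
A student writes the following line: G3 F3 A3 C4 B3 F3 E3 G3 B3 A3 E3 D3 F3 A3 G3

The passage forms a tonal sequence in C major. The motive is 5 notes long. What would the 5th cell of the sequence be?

With a 5-note motive the entries are G3, F3, E3, each down a 2nd from the previous.
Carrying on: D3 → C3.
From C3 the diatonic shape gives C3 B2 D3 F3 E3.

C3 B2 D3 F3 E3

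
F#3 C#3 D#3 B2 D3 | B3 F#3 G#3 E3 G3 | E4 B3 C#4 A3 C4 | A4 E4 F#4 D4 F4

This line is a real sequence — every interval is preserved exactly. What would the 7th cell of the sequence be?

C6 G5 A5 F5 Ab5

Taking 5-note groups, the heads are F#3, B3, E4, A4: the pattern moves up a 4th.
Continuing the starts: D5 → G5 → C6.
From C6 the exact shape gives C6 G5 A5 F5 Ab5.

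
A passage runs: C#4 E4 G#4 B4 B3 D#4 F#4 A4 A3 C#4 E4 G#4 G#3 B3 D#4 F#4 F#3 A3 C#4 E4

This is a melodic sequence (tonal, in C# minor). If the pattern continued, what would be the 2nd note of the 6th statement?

With 4-note cells, note 2 of each statement runs E4, D#4, C#4, B3, A3.
From A3, down a 2nd gives G#3.

G#3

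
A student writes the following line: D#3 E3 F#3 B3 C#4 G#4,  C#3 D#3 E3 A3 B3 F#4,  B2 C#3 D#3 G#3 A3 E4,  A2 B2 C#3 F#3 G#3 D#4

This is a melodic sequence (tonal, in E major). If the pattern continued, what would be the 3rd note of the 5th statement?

The unit is 6 notes. Position-3 pitches of the 4 shown cells: F#3, E3, D#3, C#3.
From C#3, down a 2nd gives B2.

B2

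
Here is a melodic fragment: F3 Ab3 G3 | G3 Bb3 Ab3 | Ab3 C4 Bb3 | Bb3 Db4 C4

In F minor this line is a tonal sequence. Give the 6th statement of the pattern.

Taking 3-note groups, the heads are F3, G3, Ab3, Bb3: the pattern moves up a 2nd.
Continuing the starts: C4 → Db4.
From Db4 the diatonic shape gives Db4 F4 Eb4.

Db4 F4 Eb4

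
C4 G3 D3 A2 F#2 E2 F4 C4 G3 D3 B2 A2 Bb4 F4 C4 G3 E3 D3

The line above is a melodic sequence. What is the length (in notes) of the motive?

There are 18 notes; a 6-note unit gives 3 cells:
C4 G3 D3 A2 F#2 E2 | F4 C4 G3 D3 B2 A2 | Bb4 F4 C4 G3 E3 D3
That's a consistent up a 4th shift per cell, and no other grouping gives one.

6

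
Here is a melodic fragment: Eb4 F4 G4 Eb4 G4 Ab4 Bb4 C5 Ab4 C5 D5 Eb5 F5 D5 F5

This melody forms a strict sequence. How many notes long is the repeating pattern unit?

5

Try groups of 5 (3 cells in 15 notes):
Eb4 F4 G4 Eb4 G4 | Ab4 Bb4 C5 Ab4 C5 | D5 Eb5 F5 D5 F5
That's a consistent up a 4th shift per cell, and no other grouping gives one.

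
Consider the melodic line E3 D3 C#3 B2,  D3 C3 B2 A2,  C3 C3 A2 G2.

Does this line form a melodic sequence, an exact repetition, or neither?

Note 2 of cell 3 is C3; if this were a sequence it would be Bb2. No unit length gives a consistent transposition pattern.

neither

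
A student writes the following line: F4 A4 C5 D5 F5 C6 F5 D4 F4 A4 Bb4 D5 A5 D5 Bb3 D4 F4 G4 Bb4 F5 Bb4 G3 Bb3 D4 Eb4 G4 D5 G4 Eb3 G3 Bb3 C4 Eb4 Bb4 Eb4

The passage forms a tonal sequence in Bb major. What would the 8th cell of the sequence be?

Taking 7-note groups, the heads are F4, D4, Bb3, G3, Eb3: the pattern moves down a 3rd.
Extending down a 3rd: C3 → A2 → F2.
So cell 8 is F2 A2 C3 D3 F3 C4 F3.

F2 A2 C3 D3 F3 C4 F3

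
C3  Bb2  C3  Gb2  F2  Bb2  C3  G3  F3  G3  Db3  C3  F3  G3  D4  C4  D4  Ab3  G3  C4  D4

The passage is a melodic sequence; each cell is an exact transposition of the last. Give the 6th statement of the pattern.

B5 A5 B5 F5 E5 A5 B5

With a 7-note motive the entries are C3, G3, D4, each up a 5th from the previous.
Continuing the starts: A4 → E5 → B5.
So cell 6 is B5 A5 B5 F5 E5 A5 B5.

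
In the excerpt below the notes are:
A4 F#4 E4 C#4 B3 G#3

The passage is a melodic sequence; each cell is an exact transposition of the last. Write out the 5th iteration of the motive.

With a 2-note motive the entries are A4, E4, B3, each down a 4th from the previous.
Continuing the starts: F#3 → C#3.
Statement 5 starts on C#3 and keeps the same exact contour: C#3 A#2.

C#3 A#2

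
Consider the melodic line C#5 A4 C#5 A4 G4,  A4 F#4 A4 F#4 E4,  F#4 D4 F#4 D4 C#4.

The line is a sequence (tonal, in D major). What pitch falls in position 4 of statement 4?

B3

With 5-note cells, note 4 of each statement runs A4, F#4, D4.
One more down a 3rd gives B3.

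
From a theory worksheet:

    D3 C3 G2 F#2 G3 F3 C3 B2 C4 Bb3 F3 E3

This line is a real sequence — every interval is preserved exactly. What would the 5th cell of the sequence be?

The 4-note cells begin on D3, G3, C4 — each up a 4th from the last.
Continuing the starts: F4 → Bb4.
From Bb4 the exact shape gives Bb4 Ab4 Eb4 D4.

Bb4 Ab4 Eb4 D4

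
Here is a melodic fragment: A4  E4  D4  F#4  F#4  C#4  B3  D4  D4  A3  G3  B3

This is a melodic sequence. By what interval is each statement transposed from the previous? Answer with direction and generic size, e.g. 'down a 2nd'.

down a 3rd

Taking 4-note groups, the heads are A4, F#4, D4: the pattern moves down a 3rd.
A4 to F#4 is down a 3rd.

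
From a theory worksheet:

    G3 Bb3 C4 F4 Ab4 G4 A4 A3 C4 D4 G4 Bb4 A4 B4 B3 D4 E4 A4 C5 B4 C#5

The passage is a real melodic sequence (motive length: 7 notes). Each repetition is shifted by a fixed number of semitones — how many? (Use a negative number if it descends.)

2

Unit = 7 notes; the statements start on G3, A3, B3, moving up a 2nd each time.
Counting half-steps from G3 to A3: 2.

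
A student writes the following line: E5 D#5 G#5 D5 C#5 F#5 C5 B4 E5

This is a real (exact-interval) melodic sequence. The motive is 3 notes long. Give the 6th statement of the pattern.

Gb4 F4 Bb4

Unit = 3 notes; the statements start on E5, D5, C5, moving down a 2nd each time.
Carrying on: Bb4 → Ab4 → Gb4.
Statement 6 starts on Gb4 and keeps the same exact contour: Gb4 F4 Bb4.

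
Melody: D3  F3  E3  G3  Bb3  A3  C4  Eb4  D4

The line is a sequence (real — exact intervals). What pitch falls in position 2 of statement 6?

Grouping in 3s, the 2nd note of each cell is F3, Bb3, Eb4.
Carrying that up a 4th forward: Ab4 → Db5 → Gb5.

Gb5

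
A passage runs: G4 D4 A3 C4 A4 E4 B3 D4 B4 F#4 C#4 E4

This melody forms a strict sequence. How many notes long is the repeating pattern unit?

4

There are 12 notes; a 4-note unit gives 3 cells:
G4 D4 A3 C4 | A4 E4 B3 D4 | B4 F#4 C#4 E4
That's a consistent up a 2nd shift per cell, and no other grouping gives one.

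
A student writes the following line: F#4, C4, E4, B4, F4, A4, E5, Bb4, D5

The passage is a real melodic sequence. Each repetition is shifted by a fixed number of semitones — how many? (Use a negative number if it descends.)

5

Taking 3-note groups, the heads are F#4, B4, E5: the pattern moves up a 4th.
F#4 to B4 spans +5 semitones.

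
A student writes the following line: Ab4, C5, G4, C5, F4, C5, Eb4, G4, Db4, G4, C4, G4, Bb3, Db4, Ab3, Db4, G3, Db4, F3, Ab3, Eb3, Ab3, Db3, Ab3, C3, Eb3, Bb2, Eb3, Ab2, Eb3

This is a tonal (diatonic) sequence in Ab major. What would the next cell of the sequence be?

G2 Bb2 F2 Bb2 Eb2 Bb2

The 6-note cells begin on Ab4, Eb4, Bb3, F3, C3 — each down a 4th from the last.
From G2 the diatonic shape gives G2 Bb2 F2 Bb2 Eb2 Bb2.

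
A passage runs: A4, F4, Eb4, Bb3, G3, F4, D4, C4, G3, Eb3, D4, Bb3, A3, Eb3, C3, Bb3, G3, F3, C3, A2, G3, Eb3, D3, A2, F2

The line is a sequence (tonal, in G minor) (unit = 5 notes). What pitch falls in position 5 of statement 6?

D2

The unit is 5 notes. Position-5 pitches of the 5 shown cells: G3, Eb3, C3, A2, F2.
One more down a 3rd gives D2.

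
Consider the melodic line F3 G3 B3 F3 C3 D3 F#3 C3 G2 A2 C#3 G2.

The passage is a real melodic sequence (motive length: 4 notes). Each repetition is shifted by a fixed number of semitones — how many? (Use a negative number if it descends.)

With a 4-note motive the entries are F3, C3, G2, each down a 4th from the previous.
Counting half-steps from F3 to C3: -5.

-5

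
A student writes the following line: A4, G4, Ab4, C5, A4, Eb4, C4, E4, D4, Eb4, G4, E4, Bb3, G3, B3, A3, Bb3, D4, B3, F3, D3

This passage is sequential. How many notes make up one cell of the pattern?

7

There are 21 notes; a 7-note unit gives 3 cells:
A4 G4 Ab4 C5 A4 Eb4 C4 | E4 D4 Eb4 G4 E4 Bb3 G3 | B3 A3 Bb3 D4 B3 F3 D3
That's a consistent down a 4th shift per cell, and no other grouping gives one.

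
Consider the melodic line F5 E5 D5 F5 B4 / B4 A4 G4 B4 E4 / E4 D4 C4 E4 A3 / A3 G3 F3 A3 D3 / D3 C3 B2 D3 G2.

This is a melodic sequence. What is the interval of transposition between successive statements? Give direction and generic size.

down a 5th

With a 5-note motive the entries are F5, B4, E4, A3, D3, each down a 5th from the previous.
F5 to B4 is down a 5th.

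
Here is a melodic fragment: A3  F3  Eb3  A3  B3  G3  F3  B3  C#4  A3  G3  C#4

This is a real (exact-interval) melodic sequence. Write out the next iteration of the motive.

D#4 B3 A3 D#4

The 4-note cells begin on A3, B3, C#4 — each up a 2nd from the last.
So cell 4 is D#4 B3 A3 D#4.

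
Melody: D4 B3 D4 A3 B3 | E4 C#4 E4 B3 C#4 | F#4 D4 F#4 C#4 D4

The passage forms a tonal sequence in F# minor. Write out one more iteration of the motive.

G#4 E4 G#4 D4 E4

Taking 5-note groups, the heads are D4, E4, F#4: the pattern moves up a 2nd.
From G#4 the diatonic shape gives G#4 E4 G#4 D4 E4.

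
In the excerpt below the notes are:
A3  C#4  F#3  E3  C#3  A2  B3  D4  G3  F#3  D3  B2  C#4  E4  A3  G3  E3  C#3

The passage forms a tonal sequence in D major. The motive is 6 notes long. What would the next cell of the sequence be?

D4 F#4 B3 A3 F#3 D3

Unit = 6 notes; the statements start on A3, B3, C#4, moving up a 2nd each time.
So cell 4 is D4 F#4 B3 A3 F#3 D3.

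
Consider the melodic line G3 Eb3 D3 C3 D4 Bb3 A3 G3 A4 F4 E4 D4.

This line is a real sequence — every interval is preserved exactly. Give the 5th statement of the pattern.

The 4-note cells begin on G3, D4, A4 — each up a 5th from the last.
Extending up a 5th: E5 → B5.
Statement 5 starts on B5 and keeps the same exact contour: B5 G5 F#5 E5.

B5 G5 F#5 E5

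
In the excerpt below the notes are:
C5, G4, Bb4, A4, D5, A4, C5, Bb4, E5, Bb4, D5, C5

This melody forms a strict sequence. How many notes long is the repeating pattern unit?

There are 12 notes; a 4-note unit gives 3 cells:
C5 G4 Bb4 A4 | D5 A4 C5 Bb4 | E5 Bb4 D5 C5
Every group is a transposition up a 2nd of the one before; no shorter unit works.

4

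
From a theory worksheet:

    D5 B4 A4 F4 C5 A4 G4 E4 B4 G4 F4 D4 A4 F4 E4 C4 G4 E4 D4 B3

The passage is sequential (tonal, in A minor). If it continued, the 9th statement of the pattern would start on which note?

Taking 4-note groups, the heads are D5, C5, B4, A4, G4: the pattern moves down a 2nd.
Extending the heads down a 2nd: F4 → E4 → D4 → C4.

C4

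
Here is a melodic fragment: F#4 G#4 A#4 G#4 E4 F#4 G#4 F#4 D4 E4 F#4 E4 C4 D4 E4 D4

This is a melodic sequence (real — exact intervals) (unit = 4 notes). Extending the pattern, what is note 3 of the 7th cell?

With 4-note cells, note 3 of each statement runs A#4, G#4, F#4, E4.
Carrying that down a 2nd forward: D4 → C4 → Bb3.

Bb3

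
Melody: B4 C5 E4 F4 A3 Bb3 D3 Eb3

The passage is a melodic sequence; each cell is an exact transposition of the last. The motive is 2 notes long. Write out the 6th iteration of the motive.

C2 Db2

Taking 2-note groups, the heads are B4, E4, A3, D3: the pattern moves down a 5th.
Continuing the starts: G2 → C2.
From C2 the exact shape gives C2 Db2.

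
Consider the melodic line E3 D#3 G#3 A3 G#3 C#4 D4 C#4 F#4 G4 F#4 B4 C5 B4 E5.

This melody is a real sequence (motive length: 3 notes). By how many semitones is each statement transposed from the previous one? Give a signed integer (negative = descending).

5

Taking 3-note groups, the heads are E3, A3, D4, G4, C5: the pattern moves up a 4th.
Counting half-steps from E3 to A3: 5.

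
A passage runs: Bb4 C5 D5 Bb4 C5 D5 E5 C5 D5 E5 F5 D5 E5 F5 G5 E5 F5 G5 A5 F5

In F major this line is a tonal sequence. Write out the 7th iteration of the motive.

A5 Bb5 C6 A5

The 4-note cells begin on Bb4, C5, D5, E5, F5 — each up a 2nd from the last.
Continuing the starts: G5 → A5.
Statement 7 starts on A5 and keeps the same diatonic contour: A5 Bb5 C6 A5.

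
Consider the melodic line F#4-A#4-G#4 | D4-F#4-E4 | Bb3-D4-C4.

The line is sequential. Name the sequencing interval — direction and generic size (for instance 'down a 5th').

Taking 3-note groups, the heads are F#4, D4, Bb3: the pattern moves down a 3rd.
F#4 to D4 is down a 3rd.

down a 3rd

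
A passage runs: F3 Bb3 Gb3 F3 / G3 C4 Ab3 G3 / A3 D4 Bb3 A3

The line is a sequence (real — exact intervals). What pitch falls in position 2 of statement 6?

Grouping in 4s, the 2nd note of each cell is Bb3, C4, D4.
Each moves up a 2nd. Continuing: E4 → F#4 → G#4.

G#4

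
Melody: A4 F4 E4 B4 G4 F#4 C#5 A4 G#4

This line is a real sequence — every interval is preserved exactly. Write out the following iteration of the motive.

Taking 3-note groups, the heads are A4, B4, C#5: the pattern moves up a 2nd.
So cell 4 is D#5 B4 A#4.

D#5 B4 A#4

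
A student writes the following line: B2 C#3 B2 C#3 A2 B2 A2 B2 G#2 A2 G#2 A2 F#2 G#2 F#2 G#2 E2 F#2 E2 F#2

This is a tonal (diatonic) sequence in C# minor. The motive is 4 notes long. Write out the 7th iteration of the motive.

With a 4-note motive the entries are B2, A2, G#2, F#2, E2, each down a 2nd from the previous.
Carrying on: D#2 → C#2.
So cell 7 is C#2 D#2 C#2 D#2.

C#2 D#2 C#2 D#2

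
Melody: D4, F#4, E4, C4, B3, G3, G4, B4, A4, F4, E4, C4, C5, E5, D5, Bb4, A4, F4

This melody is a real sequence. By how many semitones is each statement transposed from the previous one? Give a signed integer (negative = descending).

With a 6-note motive the entries are D4, G4, C5, each up a 4th from the previous.
D4 to G4 spans +5 semitones.

5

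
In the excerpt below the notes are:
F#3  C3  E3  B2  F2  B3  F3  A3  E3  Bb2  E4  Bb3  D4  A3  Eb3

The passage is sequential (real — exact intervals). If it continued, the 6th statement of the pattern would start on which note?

G5

Taking 5-note groups, the heads are F#3, B3, E4: the pattern moves up a 4th.
Continuing: A4 → D5 → G5. Statement 6 starts on G5.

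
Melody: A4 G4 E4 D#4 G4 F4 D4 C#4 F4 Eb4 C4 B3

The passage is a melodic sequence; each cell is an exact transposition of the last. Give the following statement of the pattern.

Eb4 Db4 Bb3 A3

With a 4-note motive the entries are A4, G4, F4, each down a 2nd from the previous.
From Eb4 the exact shape gives Eb4 Db4 Bb3 A3.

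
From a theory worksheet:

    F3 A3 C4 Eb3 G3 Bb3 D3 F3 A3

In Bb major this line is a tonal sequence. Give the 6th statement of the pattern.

Unit = 3 notes; the statements start on F3, Eb3, D3, moving down a 2nd each time.
Extending down a 2nd: C3 → Bb2 → A2.
Statement 6 starts on A2 and keeps the same diatonic contour: A2 C3 Eb3.

A2 C3 Eb3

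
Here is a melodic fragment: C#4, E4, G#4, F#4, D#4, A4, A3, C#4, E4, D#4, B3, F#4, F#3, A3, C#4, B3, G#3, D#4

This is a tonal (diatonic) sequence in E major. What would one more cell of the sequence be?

With a 6-note motive the entries are C#4, A3, F#3, each down a 3rd from the previous.
So cell 4 is D#3 F#3 A3 G#3 E3 B3.

D#3 F#3 A3 G#3 E3 B3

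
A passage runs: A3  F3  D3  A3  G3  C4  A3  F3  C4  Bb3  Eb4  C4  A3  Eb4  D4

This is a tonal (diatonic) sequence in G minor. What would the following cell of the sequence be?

The 5-note cells begin on A3, C4, Eb4 — each up a 3rd from the last.
From G4 the diatonic shape gives G4 Eb4 C4 G4 F4.

G4 Eb4 C4 G4 F4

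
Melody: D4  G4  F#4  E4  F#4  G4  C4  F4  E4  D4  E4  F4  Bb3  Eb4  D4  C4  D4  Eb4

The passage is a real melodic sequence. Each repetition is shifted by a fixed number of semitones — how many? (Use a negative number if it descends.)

-2

The 6-note cells begin on D4, C4, Bb3 — each down a 2nd from the last.
Counting half-steps from D4 to C4: -2.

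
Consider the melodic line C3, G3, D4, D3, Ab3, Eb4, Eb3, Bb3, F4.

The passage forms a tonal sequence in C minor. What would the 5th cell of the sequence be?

G3 D4 Ab4

With a 3-note motive the entries are C3, D3, Eb3, each up a 2nd from the previous.
Extending up a 2nd: F3 → G3.
Statement 5 starts on G3 and keeps the same diatonic contour: G3 D4 Ab4.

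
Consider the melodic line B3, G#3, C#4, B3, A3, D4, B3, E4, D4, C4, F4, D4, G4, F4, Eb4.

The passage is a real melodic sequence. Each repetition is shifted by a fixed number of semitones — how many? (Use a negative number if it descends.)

The 5-note cells begin on B3, D4, F4 — each up a 3rd from the last.
B3 to D4 spans +3 semitones.

3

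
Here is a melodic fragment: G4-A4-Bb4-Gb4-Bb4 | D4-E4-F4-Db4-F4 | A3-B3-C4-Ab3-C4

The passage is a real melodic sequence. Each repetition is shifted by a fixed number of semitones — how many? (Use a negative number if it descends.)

-5

Unit = 5 notes; the statements start on G4, D4, A3, moving down a 4th each time.
G4 to D4 spans -5 semitones.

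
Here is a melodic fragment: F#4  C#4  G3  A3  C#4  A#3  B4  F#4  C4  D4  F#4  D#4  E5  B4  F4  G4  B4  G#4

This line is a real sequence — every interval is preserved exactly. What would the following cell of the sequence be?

The 6-note cells begin on F#4, B4, E5 — each up a 4th from the last.
Statement 4 starts on A5 and keeps the same exact contour: A5 E5 Bb4 C5 E5 C#5.

A5 E5 Bb4 C5 E5 C#5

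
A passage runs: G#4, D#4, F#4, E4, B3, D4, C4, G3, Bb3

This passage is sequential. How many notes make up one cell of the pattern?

3

Try groups of 3 (3 cells in 9 notes):
G#4 D#4 F#4 | E4 B3 D4 | C4 G3 Bb3
That's a consistent down a 3rd shift per cell, and no other grouping gives one.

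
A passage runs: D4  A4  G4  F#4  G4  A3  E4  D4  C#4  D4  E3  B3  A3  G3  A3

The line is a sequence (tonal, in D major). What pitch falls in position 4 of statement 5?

A2

Grouping in 5s, the 4th note of each cell is F#4, C#4, G3.
Extending down a 4th: D3 → A2.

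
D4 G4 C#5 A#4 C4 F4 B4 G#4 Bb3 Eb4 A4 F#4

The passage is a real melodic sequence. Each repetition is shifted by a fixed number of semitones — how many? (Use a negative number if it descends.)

With a 4-note motive the entries are D4, C4, Bb3, each down a 2nd from the previous.
D4 to C4 spans -2 semitones.

-2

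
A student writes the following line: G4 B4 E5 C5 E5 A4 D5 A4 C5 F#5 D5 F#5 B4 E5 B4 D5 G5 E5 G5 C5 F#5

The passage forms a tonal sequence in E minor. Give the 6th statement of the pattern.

E5 G5 C6 A5 C6 F#5 B5

With a 7-note motive the entries are G4, A4, B4, each up a 2nd from the previous.
Extending up a 2nd: C5 → D5 → E5.
From E5 the diatonic shape gives E5 G5 C6 A5 C6 F#5 B5.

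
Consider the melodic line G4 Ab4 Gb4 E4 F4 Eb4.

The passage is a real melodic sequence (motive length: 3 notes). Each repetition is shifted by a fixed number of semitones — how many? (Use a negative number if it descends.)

Unit = 3 notes; the statements start on G4, E4, moving down a 3rd each time.
G4→E4 is 64 − 67 = -3 semitones.

-3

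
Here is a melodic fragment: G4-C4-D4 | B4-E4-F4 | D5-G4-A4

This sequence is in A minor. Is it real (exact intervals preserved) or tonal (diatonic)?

Every note is diatonic to A minor.
Cell 1 has +2 semitones from note 2 to 3, but cell 2 has +1 — the interval quality changes while the contour stays the same, which is the hallmark of a tonal sequence.

tonal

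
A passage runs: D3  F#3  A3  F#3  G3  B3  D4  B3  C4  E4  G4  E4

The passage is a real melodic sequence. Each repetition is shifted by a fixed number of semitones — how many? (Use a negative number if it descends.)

The 4-note cells begin on D3, G3, C4 — each up a 4th from the last.
Counting half-steps from D3 to G3: 5.

5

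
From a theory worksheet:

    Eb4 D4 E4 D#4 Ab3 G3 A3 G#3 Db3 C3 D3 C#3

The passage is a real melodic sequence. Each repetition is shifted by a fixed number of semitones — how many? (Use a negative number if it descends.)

With a 4-note motive the entries are Eb4, Ab3, Db3, each down a 5th from the previous.
Counting half-steps from Eb4 to Ab3: -7.

-7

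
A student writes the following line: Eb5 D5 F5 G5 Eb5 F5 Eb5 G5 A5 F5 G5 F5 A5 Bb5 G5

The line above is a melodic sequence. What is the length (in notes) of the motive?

15 notes total. Splitting into 3 groups of 5:
Eb5 D5 F5 G5 Eb5 | F5 Eb5 G5 A5 F5 | G5 F5 A5 Bb5 G5
That's a consistent up a 2nd shift per cell, and no other grouping gives one.

5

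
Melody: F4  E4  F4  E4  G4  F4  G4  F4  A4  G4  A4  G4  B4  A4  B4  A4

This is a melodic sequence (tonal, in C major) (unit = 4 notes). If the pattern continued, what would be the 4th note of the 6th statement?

With 4-note cells, note 4 of each statement runs E4, F4, G4, A4.
Each moves up a 2nd. Continuing: B4 → C5.

C5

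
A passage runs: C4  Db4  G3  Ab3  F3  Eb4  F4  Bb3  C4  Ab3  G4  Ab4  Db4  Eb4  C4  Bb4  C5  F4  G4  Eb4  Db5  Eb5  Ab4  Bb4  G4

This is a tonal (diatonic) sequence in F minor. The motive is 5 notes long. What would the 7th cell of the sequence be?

Ab5 Bb5 Eb5 F5 Db5

The 5-note cells begin on C4, Eb4, G4, Bb4, Db5 — each up a 3rd from the last.
Carrying on: F5 → Ab5.
From Ab5 the diatonic shape gives Ab5 Bb5 Eb5 F5 Db5.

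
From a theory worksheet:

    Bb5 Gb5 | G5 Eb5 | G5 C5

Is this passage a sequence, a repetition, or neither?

neither

Note 1 of cell 3 is G5; if this were a sequence it would be E5. No unit length gives a consistent transposition pattern.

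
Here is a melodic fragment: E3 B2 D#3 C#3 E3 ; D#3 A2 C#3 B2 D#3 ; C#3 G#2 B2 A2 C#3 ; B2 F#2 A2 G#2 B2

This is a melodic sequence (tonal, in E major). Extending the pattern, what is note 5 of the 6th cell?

G#2

With 5-note cells, note 5 of each statement runs E3, D#3, C#3, B2.
Carrying that down a 2nd forward: A2 → G#2.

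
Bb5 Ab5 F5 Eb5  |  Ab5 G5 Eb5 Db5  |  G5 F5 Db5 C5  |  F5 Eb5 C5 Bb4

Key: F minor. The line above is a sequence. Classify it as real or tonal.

Every note is diatonic to F minor.
Cell 1 has -2 semitones from note 1 to 2, but cell 2 has -1 — the interval quality changes while the contour stays the same, which is the hallmark of a tonal sequence.

tonal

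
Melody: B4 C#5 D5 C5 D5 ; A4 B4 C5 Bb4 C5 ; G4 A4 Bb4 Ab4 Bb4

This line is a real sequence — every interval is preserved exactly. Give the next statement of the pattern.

F4 G4 Ab4 Gb4 Ab4

The 5-note cells begin on B4, A4, G4 — each down a 2nd from the last.
Statement 4 starts on F4 and keeps the same exact contour: F4 G4 Ab4 Gb4 Ab4.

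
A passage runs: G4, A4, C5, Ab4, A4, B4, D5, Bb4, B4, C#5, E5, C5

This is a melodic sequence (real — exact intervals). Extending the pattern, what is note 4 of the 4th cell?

Grouping in 4s, the 4th note of each cell is Ab4, Bb4, C5.
One more up a 2nd gives D5.

D5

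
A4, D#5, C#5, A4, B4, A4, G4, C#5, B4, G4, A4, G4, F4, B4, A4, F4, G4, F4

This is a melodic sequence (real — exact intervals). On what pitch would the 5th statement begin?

Taking 6-note groups, the heads are A4, G4, F4: the pattern moves down a 2nd.
Continuing: Eb4 → Db4. Statement 5 starts on Db4.

Db4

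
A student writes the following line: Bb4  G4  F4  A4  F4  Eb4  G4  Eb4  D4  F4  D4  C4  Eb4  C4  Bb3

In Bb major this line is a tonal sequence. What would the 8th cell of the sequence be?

Bb3 G3 F3

Unit = 3 notes; the statements start on Bb4, A4, G4, F4, Eb4, moving down a 2nd each time.
Extending down a 2nd: D4 → C4 → Bb3.
So cell 8 is Bb3 G3 F3.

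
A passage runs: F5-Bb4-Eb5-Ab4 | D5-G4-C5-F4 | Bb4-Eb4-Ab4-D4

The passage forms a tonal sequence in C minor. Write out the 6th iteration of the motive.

C4 F3 Bb3 Eb3

The 4-note cells begin on F5, D5, Bb4 — each down a 3rd from the last.
Continuing the starts: G4 → Eb4 → C4.
Statement 6 starts on C4 and keeps the same diatonic contour: C4 F3 Bb3 Eb3.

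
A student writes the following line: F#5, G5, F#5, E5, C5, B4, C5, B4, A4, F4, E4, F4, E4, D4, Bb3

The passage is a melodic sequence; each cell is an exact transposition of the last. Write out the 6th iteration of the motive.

G2 Ab2 G2 F2 Db2

Taking 5-note groups, the heads are F#5, B4, E4: the pattern moves down a 5th.
Carrying on: A3 → D3 → G2.
So cell 6 is G2 Ab2 G2 F2 Db2.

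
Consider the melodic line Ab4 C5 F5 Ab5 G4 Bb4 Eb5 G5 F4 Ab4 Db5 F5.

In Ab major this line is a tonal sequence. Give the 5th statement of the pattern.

Taking 4-note groups, the heads are Ab4, G4, F4: the pattern moves down a 2nd.
Carrying on: Eb4 → Db4.
Statement 5 starts on Db4 and keeps the same diatonic contour: Db4 F4 Bb4 Db5.

Db4 F4 Bb4 Db5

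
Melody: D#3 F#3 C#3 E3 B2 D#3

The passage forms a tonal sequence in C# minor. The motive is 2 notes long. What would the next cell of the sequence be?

A2 C#3

With a 2-note motive the entries are D#3, C#3, B2, each down a 2nd from the previous.
From A2 the diatonic shape gives A2 C#3.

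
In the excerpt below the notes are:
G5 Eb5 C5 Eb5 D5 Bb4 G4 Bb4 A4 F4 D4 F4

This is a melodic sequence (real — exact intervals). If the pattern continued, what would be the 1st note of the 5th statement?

B3

The unit is 4 notes. Position-1 pitches of the 3 shown cells: G5, D5, A4.
Each moves down a 4th. Continuing: E4 → B3.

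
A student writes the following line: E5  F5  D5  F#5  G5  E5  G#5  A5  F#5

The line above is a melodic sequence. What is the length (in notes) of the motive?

3

9 notes total. Splitting into 3 groups of 3:
E5 F5 D5 | F#5 G5 E5 | G#5 A5 F#5
Each cell is the previous one up a 2nd — so the unit is 3 notes.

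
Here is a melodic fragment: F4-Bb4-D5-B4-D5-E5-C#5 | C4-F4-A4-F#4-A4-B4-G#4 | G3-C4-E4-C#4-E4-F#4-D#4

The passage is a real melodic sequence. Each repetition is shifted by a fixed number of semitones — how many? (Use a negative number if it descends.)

-5

Taking 7-note groups, the heads are F4, C4, G3: the pattern moves down a 4th.
F4→C4 is 60 − 65 = -5 semitones.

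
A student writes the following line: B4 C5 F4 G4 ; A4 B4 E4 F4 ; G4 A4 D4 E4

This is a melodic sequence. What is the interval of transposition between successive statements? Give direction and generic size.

down a 2nd

The 4-note cells begin on B4, A4, G4 — each down a 2nd from the last.
From B4 to A4: down a 2nd.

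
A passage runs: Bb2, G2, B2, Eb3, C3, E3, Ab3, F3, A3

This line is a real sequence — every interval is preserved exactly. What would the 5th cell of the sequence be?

Unit = 3 notes; the statements start on Bb2, Eb3, Ab3, moving up a 4th each time.
Extending up a 4th: Db4 → Gb4.
Statement 5 starts on Gb4 and keeps the same exact contour: Gb4 Eb4 G4.

Gb4 Eb4 G4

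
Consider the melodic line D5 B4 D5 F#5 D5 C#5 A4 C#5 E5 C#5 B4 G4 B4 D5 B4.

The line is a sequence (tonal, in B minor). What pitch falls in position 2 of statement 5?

E4

With 5-note cells, note 2 of each statement runs B4, A4, G4.
Extending down a 2nd: F#4 → E4.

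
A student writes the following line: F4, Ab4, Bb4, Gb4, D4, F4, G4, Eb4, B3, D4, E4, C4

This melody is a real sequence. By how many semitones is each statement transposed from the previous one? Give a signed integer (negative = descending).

-3

Unit = 4 notes; the statements start on F4, D4, B3, moving down a 3rd each time.
Counting half-steps from F4 to D4: -3.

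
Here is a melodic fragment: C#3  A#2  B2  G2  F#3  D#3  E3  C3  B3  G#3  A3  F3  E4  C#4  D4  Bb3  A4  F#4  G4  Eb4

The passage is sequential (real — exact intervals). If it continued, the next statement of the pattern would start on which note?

Unit = 4 notes; the statements start on C#3, F#3, B3, E4, A4, moving up a 4th each time.
One more step up a 4th gives D5.

D5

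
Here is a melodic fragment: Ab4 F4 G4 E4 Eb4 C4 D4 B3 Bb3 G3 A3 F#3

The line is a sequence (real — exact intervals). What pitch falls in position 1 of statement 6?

With 4-note cells, note 1 of each statement runs Ab4, Eb4, Bb3.
Carrying that down a 4th forward: F3 → C3 → G2.

G2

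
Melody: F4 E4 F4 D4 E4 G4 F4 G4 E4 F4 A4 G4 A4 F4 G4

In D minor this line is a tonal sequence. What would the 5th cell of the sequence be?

Taking 5-note groups, the heads are F4, G4, A4: the pattern moves up a 2nd.
Continuing the starts: Bb4 → C5.
From C5 the diatonic shape gives C5 Bb4 C5 A4 Bb4.

C5 Bb4 C5 A4 Bb4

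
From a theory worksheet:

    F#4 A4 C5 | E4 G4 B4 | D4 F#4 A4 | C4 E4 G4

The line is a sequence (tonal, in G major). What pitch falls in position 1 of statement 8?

F#3

With 3-note cells, note 1 of each statement runs F#4, E4, D4, C4.
Each moves down a 2nd. Continuing: B3 → A3 → G3 → F#3.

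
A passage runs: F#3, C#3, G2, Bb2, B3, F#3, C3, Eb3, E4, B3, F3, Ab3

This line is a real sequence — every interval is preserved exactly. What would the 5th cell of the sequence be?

The 4-note cells begin on F#3, B3, E4 — each up a 4th from the last.
Carrying on: A4 → D5.
From D5 the exact shape gives D5 A4 Eb4 Gb4.

D5 A4 Eb4 Gb4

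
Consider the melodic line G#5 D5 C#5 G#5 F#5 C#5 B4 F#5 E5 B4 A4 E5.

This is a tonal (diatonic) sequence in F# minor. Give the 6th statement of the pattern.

B4 F#4 E4 B4

Unit = 4 notes; the statements start on G#5, F#5, E5, moving down a 2nd each time.
Carrying on: D5 → C#5 → B4.
So cell 6 is B4 F#4 E4 B4.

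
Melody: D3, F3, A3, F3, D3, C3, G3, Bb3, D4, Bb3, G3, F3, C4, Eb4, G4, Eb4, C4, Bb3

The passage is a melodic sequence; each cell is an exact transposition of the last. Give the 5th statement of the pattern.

With a 6-note motive the entries are D3, G3, C4, each up a 4th from the previous.
Extending up a 4th: F4 → Bb4.
From Bb4 the exact shape gives Bb4 Db5 F5 Db5 Bb4 Ab4.

Bb4 Db5 F5 Db5 Bb4 Ab4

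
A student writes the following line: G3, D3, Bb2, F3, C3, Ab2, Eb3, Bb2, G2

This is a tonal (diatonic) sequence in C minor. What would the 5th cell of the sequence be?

With a 3-note motive the entries are G3, F3, Eb3, each down a 2nd from the previous.
Carrying on: D3 → C3.
From C3 the diatonic shape gives C3 G2 Eb2.

C3 G2 Eb2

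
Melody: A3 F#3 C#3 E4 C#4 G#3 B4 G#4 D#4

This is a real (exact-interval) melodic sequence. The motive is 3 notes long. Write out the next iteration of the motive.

F#5 D#5 A#4

Taking 3-note groups, the heads are A3, E4, B4: the pattern moves up a 5th.
So cell 4 is F#5 D#5 A#4.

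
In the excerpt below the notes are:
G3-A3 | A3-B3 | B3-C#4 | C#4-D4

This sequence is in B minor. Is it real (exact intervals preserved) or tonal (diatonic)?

tonal

Every note is diatonic to B minor.
Cell 1 has +2 semitones from note 1 to 2, but cell 4 has +1 — the interval quality changes while the contour stays the same, which is the hallmark of a tonal sequence.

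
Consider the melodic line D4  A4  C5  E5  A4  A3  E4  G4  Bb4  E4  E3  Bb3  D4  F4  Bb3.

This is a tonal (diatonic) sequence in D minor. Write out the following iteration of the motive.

Bb2 F3 A3 C4 F3

Taking 5-note groups, the heads are D4, A3, E3: the pattern moves down a 4th.
From Bb2 the diatonic shape gives Bb2 F3 A3 C4 F3.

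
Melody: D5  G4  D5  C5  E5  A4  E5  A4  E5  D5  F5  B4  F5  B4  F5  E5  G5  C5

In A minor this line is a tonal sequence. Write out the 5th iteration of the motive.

A5 D5 A5 G5 B5 E5

Unit = 6 notes; the statements start on D5, E5, F5, moving up a 2nd each time.
Extending up a 2nd: G5 → A5.
So cell 5 is A5 D5 A5 G5 B5 E5.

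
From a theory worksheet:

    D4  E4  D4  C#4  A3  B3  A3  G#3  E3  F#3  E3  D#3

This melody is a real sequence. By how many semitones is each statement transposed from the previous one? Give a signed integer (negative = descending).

-5

Unit = 4 notes; the statements start on D4, A3, E3, moving down a 4th each time.
D4 to A3 spans -5 semitones.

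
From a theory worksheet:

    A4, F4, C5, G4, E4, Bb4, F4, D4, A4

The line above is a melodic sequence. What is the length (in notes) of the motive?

Try groups of 3 (3 cells in 9 notes):
A4 F4 C5 | G4 E4 Bb4 | F4 D4 A4
Each cell is the previous one down a 2nd — so the unit is 3 notes.

3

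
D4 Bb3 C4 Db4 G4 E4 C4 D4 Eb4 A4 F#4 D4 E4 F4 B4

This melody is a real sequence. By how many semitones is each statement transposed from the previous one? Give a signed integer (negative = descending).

2

Taking 5-note groups, the heads are D4, E4, F#4: the pattern moves up a 2nd.
D4→E4 is 64 − 62 = 2 semitones.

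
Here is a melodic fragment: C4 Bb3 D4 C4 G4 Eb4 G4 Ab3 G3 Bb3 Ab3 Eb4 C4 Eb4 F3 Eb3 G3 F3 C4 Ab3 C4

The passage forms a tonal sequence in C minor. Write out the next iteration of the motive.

D3 C3 Eb3 D3 Ab3 F3 Ab3

With a 7-note motive the entries are C4, Ab3, F3, each down a 3rd from the previous.
Statement 4 starts on D3 and keeps the same diatonic contour: D3 C3 Eb3 D3 Ab3 F3 Ab3.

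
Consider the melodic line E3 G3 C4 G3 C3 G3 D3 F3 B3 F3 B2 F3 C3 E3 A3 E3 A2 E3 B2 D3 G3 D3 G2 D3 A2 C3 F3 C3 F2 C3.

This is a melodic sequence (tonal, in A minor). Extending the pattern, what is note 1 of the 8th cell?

With 6-note cells, note 1 of each statement runs E3, D3, C3, B2, A2.
Each moves down a 2nd. Continuing: G2 → F2 → E2.

E2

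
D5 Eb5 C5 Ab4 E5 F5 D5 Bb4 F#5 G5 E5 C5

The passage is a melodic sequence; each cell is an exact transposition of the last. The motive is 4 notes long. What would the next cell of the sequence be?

G#5 A5 F#5 D5

Unit = 4 notes; the statements start on D5, E5, F#5, moving up a 2nd each time.
From G#5 the exact shape gives G#5 A5 F#5 D5.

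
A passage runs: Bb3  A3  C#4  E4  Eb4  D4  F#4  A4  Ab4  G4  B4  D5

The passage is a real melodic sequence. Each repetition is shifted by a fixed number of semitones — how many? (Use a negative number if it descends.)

With a 4-note motive the entries are Bb3, Eb4, Ab4, each up a 4th from the previous.
Counting half-steps from Bb3 to Eb4: 5.

5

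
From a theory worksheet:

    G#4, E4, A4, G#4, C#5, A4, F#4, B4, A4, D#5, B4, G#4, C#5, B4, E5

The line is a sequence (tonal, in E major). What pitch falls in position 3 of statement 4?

The unit is 5 notes. Position-3 pitches of the 3 shown cells: A4, B4, C#5.
One more up a 2nd gives D#5.

D#5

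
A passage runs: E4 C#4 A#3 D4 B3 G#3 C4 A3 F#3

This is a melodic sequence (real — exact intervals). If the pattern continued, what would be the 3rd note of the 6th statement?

C3

With 3-note cells, note 3 of each statement runs A#3, G#3, F#3.
Extending down a 2nd: E3 → D3 → C3.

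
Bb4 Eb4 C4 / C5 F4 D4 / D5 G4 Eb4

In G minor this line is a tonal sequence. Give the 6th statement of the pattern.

Taking 3-note groups, the heads are Bb4, C5, D5: the pattern moves up a 2nd.
Extending up a 2nd: Eb5 → F5 → G5.
So cell 6 is G5 C5 A4.

G5 C5 A4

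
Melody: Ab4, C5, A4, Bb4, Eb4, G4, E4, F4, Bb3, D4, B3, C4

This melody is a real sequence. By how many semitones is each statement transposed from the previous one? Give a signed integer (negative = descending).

Unit = 4 notes; the statements start on Ab4, Eb4, Bb3, moving down a 4th each time.
Counting half-steps from Ab4 to Eb4: -5.

-5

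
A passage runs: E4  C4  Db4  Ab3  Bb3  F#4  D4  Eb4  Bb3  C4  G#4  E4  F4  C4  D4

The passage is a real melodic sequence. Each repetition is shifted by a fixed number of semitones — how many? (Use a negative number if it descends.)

Unit = 5 notes; the statements start on E4, F#4, G#4, moving up a 2nd each time.
E4 to F#4 spans +2 semitones.

2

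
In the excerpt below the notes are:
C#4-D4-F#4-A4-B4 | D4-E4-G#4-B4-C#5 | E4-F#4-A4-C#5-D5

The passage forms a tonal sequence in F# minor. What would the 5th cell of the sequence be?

The 5-note cells begin on C#4, D4, E4 — each up a 2nd from the last.
Continuing the starts: F#4 → G#4.
From G#4 the diatonic shape gives G#4 A4 C#5 E5 F#5.

G#4 A4 C#5 E5 F#5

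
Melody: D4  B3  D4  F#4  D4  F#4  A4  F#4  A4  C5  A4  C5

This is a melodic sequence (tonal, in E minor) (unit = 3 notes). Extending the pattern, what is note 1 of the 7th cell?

The unit is 3 notes. Position-1 pitches of the 4 shown cells: D4, F#4, A4, C5.
Carrying that up a 3rd forward: E5 → G5 → B5.

B5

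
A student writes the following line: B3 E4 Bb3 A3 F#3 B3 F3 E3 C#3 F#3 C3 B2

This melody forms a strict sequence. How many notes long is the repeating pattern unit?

12 notes total. Splitting into 3 groups of 4:
B3 E4 Bb3 A3 | F#3 B3 F3 E3 | C#3 F#3 C3 B2
That's a consistent down a 4th shift per cell, and no other grouping gives one.

4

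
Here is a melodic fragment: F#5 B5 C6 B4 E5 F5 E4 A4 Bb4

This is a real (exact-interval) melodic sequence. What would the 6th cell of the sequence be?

G2 C3 Db3

Unit = 3 notes; the statements start on F#5, B4, E4, moving down a 5th each time.
Continuing the starts: A3 → D3 → G2.
So cell 6 is G2 C3 Db3.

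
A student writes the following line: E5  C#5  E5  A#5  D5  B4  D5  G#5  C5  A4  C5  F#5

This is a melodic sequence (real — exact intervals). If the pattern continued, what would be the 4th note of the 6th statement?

C5

Grouping in 4s, the 4th note of each cell is A#5, G#5, F#5.
Extending down a 2nd: E5 → D5 → C5.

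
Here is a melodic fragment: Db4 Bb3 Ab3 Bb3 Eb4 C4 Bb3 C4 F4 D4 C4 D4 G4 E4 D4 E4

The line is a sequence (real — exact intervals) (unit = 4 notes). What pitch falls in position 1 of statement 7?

C#5

With 4-note cells, note 1 of each statement runs Db4, Eb4, F4, G4.
Each moves up a 2nd. Continuing: A4 → B4 → C#5.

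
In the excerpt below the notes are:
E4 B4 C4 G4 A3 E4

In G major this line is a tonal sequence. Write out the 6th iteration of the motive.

Unit = 2 notes; the statements start on E4, C4, A3, moving down a 3rd each time.
Extending down a 3rd: F#3 → D3 → B2.
Statement 6 starts on B2 and keeps the same diatonic contour: B2 F#3.

B2 F#3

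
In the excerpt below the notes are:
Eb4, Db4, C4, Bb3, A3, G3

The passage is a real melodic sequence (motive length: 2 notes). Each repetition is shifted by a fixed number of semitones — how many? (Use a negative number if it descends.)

-3

With a 2-note motive the entries are Eb4, C4, A3, each down a 3rd from the previous.
Eb4 to C4 spans -3 semitones.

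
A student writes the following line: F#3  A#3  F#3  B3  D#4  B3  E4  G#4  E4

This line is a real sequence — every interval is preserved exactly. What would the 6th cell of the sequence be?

The 3-note cells begin on F#3, B3, E4 — each up a 4th from the last.
Continuing the starts: A4 → D5 → G5.
From G5 the exact shape gives G5 B5 G5.

G5 B5 G5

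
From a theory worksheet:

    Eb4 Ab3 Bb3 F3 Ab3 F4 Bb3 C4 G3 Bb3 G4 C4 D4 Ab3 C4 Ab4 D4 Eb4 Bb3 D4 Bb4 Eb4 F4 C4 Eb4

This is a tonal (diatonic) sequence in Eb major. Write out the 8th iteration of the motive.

The 5-note cells begin on Eb4, F4, G4, Ab4, Bb4 — each up a 2nd from the last.
Extending up a 2nd: C5 → D5 → Eb5.
So cell 8 is Eb5 Ab4 Bb4 F4 Ab4.

Eb5 Ab4 Bb4 F4 Ab4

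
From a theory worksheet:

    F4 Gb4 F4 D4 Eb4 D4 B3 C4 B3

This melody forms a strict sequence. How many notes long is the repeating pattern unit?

3

Try groups of 3 (3 cells in 9 notes):
F4 Gb4 F4 | D4 Eb4 D4 | B3 C4 B3
Each cell is the previous one down a 3rd — so the unit is 3 notes.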